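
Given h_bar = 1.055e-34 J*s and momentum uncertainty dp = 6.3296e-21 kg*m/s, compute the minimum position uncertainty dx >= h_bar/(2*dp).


dx = h_bar / (2 * dp)
= 1.055e-34 / (2 * 6.3296e-21)
= 1.055e-34 / 1.2659e-20
= 8.3339e-15 m

8.3339e-15


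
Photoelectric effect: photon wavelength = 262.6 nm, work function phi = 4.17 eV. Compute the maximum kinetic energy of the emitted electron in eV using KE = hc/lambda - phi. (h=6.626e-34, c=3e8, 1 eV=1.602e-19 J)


E_photon = hc / lambda
= (6.626e-34)(3e8) / (262.6e-9)
= 7.5697e-19 J
= 4.7251 eV
KE = E_photon - phi
= 4.7251 - 4.17
= 0.5551 eV

0.5551


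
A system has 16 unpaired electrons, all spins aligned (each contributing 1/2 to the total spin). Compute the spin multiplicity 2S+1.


Total spin S = N * (1/2) = 16 * 0.5 = 8.0
Spin multiplicity = 2S + 1
= 2 * 8.0 + 1
= 17

17


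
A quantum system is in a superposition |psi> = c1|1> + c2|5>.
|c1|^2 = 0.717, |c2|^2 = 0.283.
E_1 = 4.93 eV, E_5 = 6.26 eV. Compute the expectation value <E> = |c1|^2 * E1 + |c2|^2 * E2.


<E> = |c1|^2 * E1 + |c2|^2 * E2
= 0.717 * 4.93 + 0.283 * 6.26
= 3.5348 + 1.7716
= 5.3064 eV

5.3064


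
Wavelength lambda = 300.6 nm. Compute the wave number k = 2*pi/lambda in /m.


k = 2 * pi / lambda
= 6.2832 / (300.6e-9)
= 6.2832 / 3.0060e-07
= 2.0902e+07 /m

2.0902e+07


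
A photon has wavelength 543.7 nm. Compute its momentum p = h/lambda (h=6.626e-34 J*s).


p = h / lambda
= 6.626e-34 / (543.7e-9)
= 6.626e-34 / 5.4370e-07
= 1.2187e-27 kg*m/s

1.2187e-27


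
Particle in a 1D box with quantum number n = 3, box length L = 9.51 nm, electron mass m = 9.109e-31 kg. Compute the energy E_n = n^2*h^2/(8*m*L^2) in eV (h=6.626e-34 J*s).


E = n^2 * h^2 / (8 * m * L^2)
= 3^2 * (6.626e-34)^2 / (8 * 9.109e-31 * (9.51e-9)^2)
= 9 * 4.3904e-67 / (8 * 9.109e-31 * 9.0440e-17)
= 5.9955e-21 J
= 0.0374 eV

0.0374


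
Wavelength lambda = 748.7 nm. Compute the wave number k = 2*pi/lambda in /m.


k = 2 * pi / lambda
= 6.2832 / (748.7e-9)
= 6.2832 / 7.4870e-07
= 8.3921e+06 /m

8.3921e+06


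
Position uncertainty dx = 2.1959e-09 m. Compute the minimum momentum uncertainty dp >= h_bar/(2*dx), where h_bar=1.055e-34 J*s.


dp = h_bar / (2 * dx)
= 1.055e-34 / (2 * 2.1959e-09)
= 1.055e-34 / 4.3918e-09
= 2.4022e-26 kg*m/s

2.4022e-26


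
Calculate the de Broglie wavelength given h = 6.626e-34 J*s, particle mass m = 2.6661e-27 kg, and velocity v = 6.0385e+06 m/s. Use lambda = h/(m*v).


lambda = h / (m * v)
= 6.626e-34 / (2.6661e-27 * 6.0385e+06)
= 6.626e-34 / 1.6099e-20
= 4.1157e-14 m

4.1157e-14


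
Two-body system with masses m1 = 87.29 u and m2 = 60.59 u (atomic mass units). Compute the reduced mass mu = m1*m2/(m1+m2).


mu = m1 * m2 / (m1 + m2)
= 87.29 * 60.59 / (87.29 + 60.59)
= 5288.9011 / 147.88
= 35.7648 u

35.7648


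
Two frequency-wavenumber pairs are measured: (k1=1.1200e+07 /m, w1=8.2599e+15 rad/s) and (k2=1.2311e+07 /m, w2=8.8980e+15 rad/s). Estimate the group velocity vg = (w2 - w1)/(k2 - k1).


vg = (w2 - w1) / (k2 - k1)
= (8.8980e+15 - 8.2599e+15) / (1.2311e+07 - 1.1200e+07)
= 6.3810e+14 / 1.1110e+06
= 5.7435e+08 m/s

5.7435e+08


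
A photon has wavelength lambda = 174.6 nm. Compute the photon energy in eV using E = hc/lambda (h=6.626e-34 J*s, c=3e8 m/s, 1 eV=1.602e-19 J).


E = hc / lambda
= (6.626e-34)(3e8) / (174.6e-9)
= 1.9878e-25 / 1.7460e-07
= 1.1385e-18 J
Converting to eV: 1.1385e-18 / 1.602e-19
= 7.1067 eV

7.1067


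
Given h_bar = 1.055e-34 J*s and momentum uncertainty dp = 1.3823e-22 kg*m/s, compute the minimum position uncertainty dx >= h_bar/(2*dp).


dx = h_bar / (2 * dp)
= 1.055e-34 / (2 * 1.3823e-22)
= 1.055e-34 / 2.7646e-22
= 3.8161e-13 m

3.8161e-13


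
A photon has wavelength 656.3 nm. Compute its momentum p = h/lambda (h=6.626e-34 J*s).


p = h / lambda
= 6.626e-34 / (656.3e-9)
= 6.626e-34 / 6.5630e-07
= 1.0096e-27 kg*m/s

1.0096e-27


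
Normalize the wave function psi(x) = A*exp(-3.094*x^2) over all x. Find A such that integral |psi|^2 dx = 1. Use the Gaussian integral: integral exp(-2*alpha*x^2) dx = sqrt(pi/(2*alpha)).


integral |psi|^2 dx = A^2 * sqrt(pi/(2*alpha)) = 1
A^2 = sqrt(2*alpha/pi)
= sqrt(2 * 3.094 / pi)
= 1.403461
A = sqrt(1.403461)
= 1.1847

1.1847


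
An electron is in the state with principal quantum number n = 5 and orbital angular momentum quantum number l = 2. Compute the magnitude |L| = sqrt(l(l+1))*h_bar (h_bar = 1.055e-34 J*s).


L = sqrt(l*(l+1)) * h_bar
= sqrt(2 * 3) * 1.055e-34
= sqrt(6) * 1.055e-34
= 2.4495 * 1.055e-34
= 2.5842e-34 J*s

2.5842e-34


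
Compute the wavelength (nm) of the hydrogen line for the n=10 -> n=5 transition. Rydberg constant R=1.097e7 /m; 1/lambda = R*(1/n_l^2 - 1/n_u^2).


1/lambda = R * (1/n_l^2 - 1/n_u^2)
= 1.097e7 * (1/5^2 - 1/10^2)
= 1.097e7 * (0.04 - 0.01)
= 1.097e7 * 0.03
= 3.2910e+05 /m
lambda = 1 / 3.2910e+05 = 3038.5901 nm

3038.5901


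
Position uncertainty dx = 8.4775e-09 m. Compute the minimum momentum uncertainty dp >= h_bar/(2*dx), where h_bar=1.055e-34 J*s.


dp = h_bar / (2 * dx)
= 1.055e-34 / (2 * 8.4775e-09)
= 1.055e-34 / 1.6955e-08
= 6.2224e-27 kg*m/s

6.2224e-27


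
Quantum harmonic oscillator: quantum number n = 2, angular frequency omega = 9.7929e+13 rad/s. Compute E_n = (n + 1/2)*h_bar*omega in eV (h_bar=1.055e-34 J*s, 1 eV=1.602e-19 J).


E = (n + 1/2) * h_bar * omega
= (2 + 0.5) * 1.055e-34 * 9.7929e+13
= 2.5 * 1.0332e-20
= 2.5829e-20 J
= 0.1612 eV

0.1612


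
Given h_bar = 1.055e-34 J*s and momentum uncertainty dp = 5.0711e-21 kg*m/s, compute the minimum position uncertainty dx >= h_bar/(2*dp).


dx = h_bar / (2 * dp)
= 1.055e-34 / (2 * 5.0711e-21)
= 1.055e-34 / 1.0142e-20
= 1.0402e-14 m

1.0402e-14


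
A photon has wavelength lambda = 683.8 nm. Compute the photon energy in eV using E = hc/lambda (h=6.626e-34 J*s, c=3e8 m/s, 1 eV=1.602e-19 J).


E = hc / lambda
= (6.626e-34)(3e8) / (683.8e-9)
= 1.9878e-25 / 6.8380e-07
= 2.9070e-19 J
Converting to eV: 2.9070e-19 / 1.602e-19
= 1.8146 eV

1.8146


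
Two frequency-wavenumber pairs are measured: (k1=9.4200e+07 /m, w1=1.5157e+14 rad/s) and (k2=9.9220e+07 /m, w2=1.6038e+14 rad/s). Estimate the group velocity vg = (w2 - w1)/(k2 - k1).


vg = (w2 - w1) / (k2 - k1)
= (1.6038e+14 - 1.5157e+14) / (9.9220e+07 - 9.4200e+07)
= 8.8100e+12 / 5.0200e+06
= 1.7550e+06 m/s

1.7550e+06


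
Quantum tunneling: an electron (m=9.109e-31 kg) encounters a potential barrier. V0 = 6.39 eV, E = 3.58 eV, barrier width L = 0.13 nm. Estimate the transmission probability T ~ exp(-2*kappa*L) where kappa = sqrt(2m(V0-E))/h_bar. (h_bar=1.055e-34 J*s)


V0 - E = 2.81 eV = 4.5016e-19 J
kappa = sqrt(2 * m * (V0-E)) / h_bar
= sqrt(2 * 9.109e-31 * 4.5016e-19) / 1.055e-34
= 8.5839e+09 /m
2*kappa*L = 2 * 8.5839e+09 * 0.13e-9
= 2.2318
T = exp(-2.2318) = 1.073348e-01

1.073348e-01


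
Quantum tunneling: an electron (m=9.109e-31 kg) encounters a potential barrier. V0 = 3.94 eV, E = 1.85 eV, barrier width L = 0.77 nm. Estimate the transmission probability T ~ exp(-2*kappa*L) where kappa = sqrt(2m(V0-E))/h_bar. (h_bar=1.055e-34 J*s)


V0 - E = 2.09 eV = 3.3482e-19 J
kappa = sqrt(2 * m * (V0-E)) / h_bar
= sqrt(2 * 9.109e-31 * 3.3482e-19) / 1.055e-34
= 7.4029e+09 /m
2*kappa*L = 2 * 7.4029e+09 * 0.77e-9
= 11.4005
T = exp(-11.4005) = 1.119015e-05

1.119015e-05


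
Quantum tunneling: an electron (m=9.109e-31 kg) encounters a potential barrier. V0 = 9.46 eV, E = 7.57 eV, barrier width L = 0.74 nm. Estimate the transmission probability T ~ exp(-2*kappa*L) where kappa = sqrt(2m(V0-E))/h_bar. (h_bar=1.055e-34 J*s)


V0 - E = 1.89 eV = 3.0278e-19 J
kappa = sqrt(2 * m * (V0-E)) / h_bar
= sqrt(2 * 9.109e-31 * 3.0278e-19) / 1.055e-34
= 7.0398e+09 /m
2*kappa*L = 2 * 7.0398e+09 * 0.74e-9
= 10.4189
T = exp(-10.4189) = 2.986279e-05

2.986279e-05


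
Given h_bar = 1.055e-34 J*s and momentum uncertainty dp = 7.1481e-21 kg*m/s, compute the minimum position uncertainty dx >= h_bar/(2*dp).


dx = h_bar / (2 * dp)
= 1.055e-34 / (2 * 7.1481e-21)
= 1.055e-34 / 1.4296e-20
= 7.3796e-15 m

7.3796e-15


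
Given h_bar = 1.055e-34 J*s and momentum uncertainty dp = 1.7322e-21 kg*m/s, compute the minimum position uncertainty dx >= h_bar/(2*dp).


dx = h_bar / (2 * dp)
= 1.055e-34 / (2 * 1.7322e-21)
= 1.055e-34 / 3.4644e-21
= 3.0453e-14 m

3.0453e-14


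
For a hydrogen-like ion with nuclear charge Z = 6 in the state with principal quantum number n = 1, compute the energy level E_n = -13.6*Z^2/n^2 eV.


E_n = -13.6 * Z^2 / n^2
= -13.6 * 6^2 / 1^2
= -13.6 * 36 / 1
= -489.6 eV

-489.6


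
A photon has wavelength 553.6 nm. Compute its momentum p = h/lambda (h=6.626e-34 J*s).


p = h / lambda
= 6.626e-34 / (553.6e-9)
= 6.626e-34 / 5.5360e-07
= 1.1969e-27 kg*m/s

1.1969e-27


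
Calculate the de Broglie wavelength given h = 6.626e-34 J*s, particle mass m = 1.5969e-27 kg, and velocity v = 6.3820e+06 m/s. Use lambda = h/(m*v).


lambda = h / (m * v)
= 6.626e-34 / (1.5969e-27 * 6.3820e+06)
= 6.626e-34 / 1.0191e-20
= 6.5016e-14 m

6.5016e-14


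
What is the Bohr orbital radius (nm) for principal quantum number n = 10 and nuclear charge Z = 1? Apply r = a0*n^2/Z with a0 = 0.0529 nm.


r = a0 * n^2 / Z
= 0.0529 * 10^2 / 1
= 0.0529 * 100 / 1
= 5.29 nm

5.29


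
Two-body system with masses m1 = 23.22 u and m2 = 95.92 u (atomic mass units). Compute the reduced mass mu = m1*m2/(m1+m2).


mu = m1 * m2 / (m1 + m2)
= 23.22 * 95.92 / (23.22 + 95.92)
= 2227.2624 / 119.14
= 18.6945 u

18.6945


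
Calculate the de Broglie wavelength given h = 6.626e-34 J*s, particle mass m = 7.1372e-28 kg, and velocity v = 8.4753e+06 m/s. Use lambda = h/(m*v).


lambda = h / (m * v)
= 6.626e-34 / (7.1372e-28 * 8.4753e+06)
= 6.626e-34 / 6.0490e-21
= 1.0954e-13 m

1.0954e-13


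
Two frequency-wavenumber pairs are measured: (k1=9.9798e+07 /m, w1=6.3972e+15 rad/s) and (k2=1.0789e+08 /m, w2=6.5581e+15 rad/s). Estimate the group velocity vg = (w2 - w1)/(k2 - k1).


vg = (w2 - w1) / (k2 - k1)
= (6.5581e+15 - 6.3972e+15) / (1.0789e+08 - 9.9798e+07)
= 1.6090e+14 / 8.0920e+06
= 1.9884e+07 m/s

1.9884e+07


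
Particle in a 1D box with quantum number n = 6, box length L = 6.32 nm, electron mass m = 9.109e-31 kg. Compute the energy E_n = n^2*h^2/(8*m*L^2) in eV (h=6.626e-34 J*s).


E = n^2 * h^2 / (8 * m * L^2)
= 6^2 * (6.626e-34)^2 / (8 * 9.109e-31 * (6.32e-9)^2)
= 36 * 4.3904e-67 / (8 * 9.109e-31 * 3.9942e-17)
= 5.4301e-20 J
= 0.339 eV

0.339


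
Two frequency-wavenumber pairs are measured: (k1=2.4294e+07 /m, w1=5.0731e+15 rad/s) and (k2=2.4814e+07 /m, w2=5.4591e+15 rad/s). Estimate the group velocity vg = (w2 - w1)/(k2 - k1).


vg = (w2 - w1) / (k2 - k1)
= (5.4591e+15 - 5.0731e+15) / (2.4814e+07 - 2.4294e+07)
= 3.8600e+14 / 5.2000e+05
= 7.4231e+08 m/s

7.4231e+08


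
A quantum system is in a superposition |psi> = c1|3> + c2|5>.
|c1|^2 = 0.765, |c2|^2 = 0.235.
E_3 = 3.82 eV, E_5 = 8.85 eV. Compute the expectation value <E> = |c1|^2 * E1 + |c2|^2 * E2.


<E> = |c1|^2 * E1 + |c2|^2 * E2
= 0.765 * 3.82 + 0.235 * 8.85
= 2.9223 + 2.0797
= 5.002 eV

5.002


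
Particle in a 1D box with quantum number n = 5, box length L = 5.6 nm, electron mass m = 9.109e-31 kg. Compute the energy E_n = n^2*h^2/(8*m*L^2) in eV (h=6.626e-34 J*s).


E = n^2 * h^2 / (8 * m * L^2)
= 5^2 * (6.626e-34)^2 / (8 * 9.109e-31 * (5.6e-9)^2)
= 25 * 4.3904e-67 / (8 * 9.109e-31 * 3.1360e-17)
= 4.8029e-20 J
= 0.2998 eV

0.2998


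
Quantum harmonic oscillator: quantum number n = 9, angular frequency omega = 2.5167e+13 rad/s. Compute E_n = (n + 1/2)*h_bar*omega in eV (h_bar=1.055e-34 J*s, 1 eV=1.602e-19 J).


E = (n + 1/2) * h_bar * omega
= (9 + 0.5) * 1.055e-34 * 2.5167e+13
= 9.5 * 2.6551e-21
= 2.5224e-20 J
= 0.1575 eV

0.1575


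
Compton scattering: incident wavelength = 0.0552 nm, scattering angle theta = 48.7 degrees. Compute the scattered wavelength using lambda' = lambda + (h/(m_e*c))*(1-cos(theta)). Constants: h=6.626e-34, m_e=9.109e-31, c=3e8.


Compton wavelength: h/(m_e*c) = 2.4247e-12 m
d_lambda = 2.4247e-12 * (1 - cos(48.7 deg))
= 2.4247e-12 * 0.339998
= 8.2440e-13 m = 0.000824 nm
lambda' = 0.0552 + 0.000824
= 0.056024 nm

0.056024


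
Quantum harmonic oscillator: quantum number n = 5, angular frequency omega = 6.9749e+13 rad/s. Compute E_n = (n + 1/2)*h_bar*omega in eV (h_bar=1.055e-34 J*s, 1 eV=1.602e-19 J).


E = (n + 1/2) * h_bar * omega
= (5 + 0.5) * 1.055e-34 * 6.9749e+13
= 5.5 * 7.3585e-21
= 4.0472e-20 J
= 0.2526 eV

0.2526


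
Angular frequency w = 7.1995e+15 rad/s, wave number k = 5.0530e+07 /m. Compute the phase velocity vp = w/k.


vp = w / k
= 7.1995e+15 / 5.0530e+07
= 1.4248e+08 m/s

1.4248e+08


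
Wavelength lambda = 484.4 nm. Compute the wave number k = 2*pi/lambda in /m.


k = 2 * pi / lambda
= 6.2832 / (484.4e-9)
= 6.2832 / 4.8440e-07
= 1.2971e+07 /m

1.2971e+07


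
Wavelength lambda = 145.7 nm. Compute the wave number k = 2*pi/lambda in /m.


k = 2 * pi / lambda
= 6.2832 / (145.7e-9)
= 6.2832 / 1.4570e-07
= 4.3124e+07 /m

4.3124e+07


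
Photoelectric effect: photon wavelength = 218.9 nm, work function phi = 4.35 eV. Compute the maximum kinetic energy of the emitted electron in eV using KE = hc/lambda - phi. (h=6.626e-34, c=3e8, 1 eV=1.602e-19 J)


E_photon = hc / lambda
= (6.626e-34)(3e8) / (218.9e-9)
= 9.0809e-19 J
= 5.6685 eV
KE = E_photon - phi
= 5.6685 - 4.35
= 1.3185 eV

1.3185


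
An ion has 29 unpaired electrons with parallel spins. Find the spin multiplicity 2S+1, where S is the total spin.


Total spin S = N * (1/2) = 29 * 0.5 = 14.5
Spin multiplicity = 2S + 1
= 2 * 14.5 + 1
= 30

30


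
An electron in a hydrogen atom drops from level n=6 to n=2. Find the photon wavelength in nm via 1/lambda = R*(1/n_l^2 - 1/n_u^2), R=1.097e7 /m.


1/lambda = R * (1/n_l^2 - 1/n_u^2)
= 1.097e7 * (1/2^2 - 1/6^2)
= 1.097e7 * (0.25 - 0.027778)
= 1.097e7 * 0.222222
= 2.4378e+06 /m
lambda = 1 / 2.4378e+06 = 410.2097 nm

410.2097


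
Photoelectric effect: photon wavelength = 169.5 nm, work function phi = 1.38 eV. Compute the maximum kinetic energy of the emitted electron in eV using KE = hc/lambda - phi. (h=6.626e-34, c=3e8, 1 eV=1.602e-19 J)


E_photon = hc / lambda
= (6.626e-34)(3e8) / (169.5e-9)
= 1.1727e-18 J
= 7.3205 eV
KE = E_photon - phi
= 7.3205 - 1.38
= 5.9405 eV

5.9405


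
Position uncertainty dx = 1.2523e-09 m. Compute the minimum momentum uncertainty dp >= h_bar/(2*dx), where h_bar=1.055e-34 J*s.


dp = h_bar / (2 * dx)
= 1.055e-34 / (2 * 1.2523e-09)
= 1.055e-34 / 2.5046e-09
= 4.2122e-26 kg*m/s

4.2122e-26


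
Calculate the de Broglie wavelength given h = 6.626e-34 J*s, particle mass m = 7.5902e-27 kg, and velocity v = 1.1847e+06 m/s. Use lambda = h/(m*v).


lambda = h / (m * v)
= 6.626e-34 / (7.5902e-27 * 1.1847e+06)
= 6.626e-34 / 8.9921e-21
= 7.3687e-14 m

7.3687e-14


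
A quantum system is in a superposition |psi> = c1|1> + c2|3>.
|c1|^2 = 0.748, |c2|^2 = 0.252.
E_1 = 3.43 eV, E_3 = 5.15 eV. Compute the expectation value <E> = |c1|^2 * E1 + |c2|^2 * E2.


<E> = |c1|^2 * E1 + |c2|^2 * E2
= 0.748 * 3.43 + 0.252 * 5.15
= 2.5656 + 1.2978
= 3.8634 eV

3.8634


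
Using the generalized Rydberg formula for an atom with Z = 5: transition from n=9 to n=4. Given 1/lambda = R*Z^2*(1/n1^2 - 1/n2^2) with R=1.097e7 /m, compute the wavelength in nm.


1/lambda = R * Z^2 * (1/n1^2 - 1/n2^2)
= 1.097e7 * 5^2 * (1/4^2 - 1/9^2)
= 1.097e7 * 25 * (0.0625 - 0.012346)
= 1.3755e+07 /m
lambda = 1 / 1.3755e+07
= 72.7018 nm

72.7018


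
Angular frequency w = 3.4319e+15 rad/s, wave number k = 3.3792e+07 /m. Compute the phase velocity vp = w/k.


vp = w / k
= 3.4319e+15 / 3.3792e+07
= 1.0156e+08 m/s

1.0156e+08


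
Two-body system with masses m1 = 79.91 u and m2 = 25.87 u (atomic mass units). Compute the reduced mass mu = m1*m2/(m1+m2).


mu = m1 * m2 / (m1 + m2)
= 79.91 * 25.87 / (79.91 + 25.87)
= 2067.2717 / 105.78
= 19.5431 u

19.5431


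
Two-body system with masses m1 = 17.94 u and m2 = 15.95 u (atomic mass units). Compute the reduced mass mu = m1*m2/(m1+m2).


mu = m1 * m2 / (m1 + m2)
= 17.94 * 15.95 / (17.94 + 15.95)
= 286.143 / 33.89
= 8.4433 u

8.4433


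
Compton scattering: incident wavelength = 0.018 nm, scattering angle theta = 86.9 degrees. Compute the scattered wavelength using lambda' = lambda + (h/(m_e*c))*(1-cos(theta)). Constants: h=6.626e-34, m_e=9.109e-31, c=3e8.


Compton wavelength: h/(m_e*c) = 2.4247e-12 m
d_lambda = 2.4247e-12 * (1 - cos(86.9 deg))
= 2.4247e-12 * 0.945921
= 2.2936e-12 m = 0.002294 nm
lambda' = 0.018 + 0.002294
= 0.020294 nm

0.020294


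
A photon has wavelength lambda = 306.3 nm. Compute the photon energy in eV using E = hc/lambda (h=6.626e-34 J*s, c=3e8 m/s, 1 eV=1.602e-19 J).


E = hc / lambda
= (6.626e-34)(3e8) / (306.3e-9)
= 1.9878e-25 / 3.0630e-07
= 6.4897e-19 J
Converting to eV: 6.4897e-19 / 1.602e-19
= 4.051 eV

4.051


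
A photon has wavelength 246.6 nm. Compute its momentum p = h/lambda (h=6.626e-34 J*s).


p = h / lambda
= 6.626e-34 / (246.6e-9)
= 6.626e-34 / 2.4660e-07
= 2.6869e-27 kg*m/s

2.6869e-27


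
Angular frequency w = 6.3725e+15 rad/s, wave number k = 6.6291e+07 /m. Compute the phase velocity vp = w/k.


vp = w / k
= 6.3725e+15 / 6.6291e+07
= 9.6129e+07 m/s

9.6129e+07


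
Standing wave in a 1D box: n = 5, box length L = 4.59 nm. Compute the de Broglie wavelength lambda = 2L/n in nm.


lambda = 2L / n
= 2 * 4.59 / 5
= 9.18 / 5
= 1.836 nm

1.836


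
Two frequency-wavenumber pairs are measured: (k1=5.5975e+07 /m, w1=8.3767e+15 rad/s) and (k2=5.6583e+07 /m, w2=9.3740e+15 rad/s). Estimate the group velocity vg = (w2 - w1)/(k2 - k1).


vg = (w2 - w1) / (k2 - k1)
= (9.3740e+15 - 8.3767e+15) / (5.6583e+07 - 5.5975e+07)
= 9.9730e+14 / 6.0800e+05
= 1.6403e+09 m/s

1.6403e+09


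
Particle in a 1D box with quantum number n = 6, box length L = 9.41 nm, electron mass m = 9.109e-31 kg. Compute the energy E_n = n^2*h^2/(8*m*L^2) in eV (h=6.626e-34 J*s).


E = n^2 * h^2 / (8 * m * L^2)
= 6^2 * (6.626e-34)^2 / (8 * 9.109e-31 * (9.41e-9)^2)
= 36 * 4.3904e-67 / (8 * 9.109e-31 * 8.8548e-17)
= 2.4494e-20 J
= 0.1529 eV

0.1529


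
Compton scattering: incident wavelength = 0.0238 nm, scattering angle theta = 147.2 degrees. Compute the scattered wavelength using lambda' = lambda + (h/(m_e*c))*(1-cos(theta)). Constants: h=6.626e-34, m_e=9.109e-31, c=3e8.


Compton wavelength: h/(m_e*c) = 2.4247e-12 m
d_lambda = 2.4247e-12 * (1 - cos(147.2 deg))
= 2.4247e-12 * 1.840567
= 4.4628e-12 m = 0.004463 nm
lambda' = 0.0238 + 0.004463
= 0.028263 nm

0.028263


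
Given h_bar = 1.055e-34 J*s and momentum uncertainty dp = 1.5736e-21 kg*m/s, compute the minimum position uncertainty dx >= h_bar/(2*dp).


dx = h_bar / (2 * dp)
= 1.055e-34 / (2 * 1.5736e-21)
= 1.055e-34 / 3.1472e-21
= 3.3522e-14 m

3.3522e-14


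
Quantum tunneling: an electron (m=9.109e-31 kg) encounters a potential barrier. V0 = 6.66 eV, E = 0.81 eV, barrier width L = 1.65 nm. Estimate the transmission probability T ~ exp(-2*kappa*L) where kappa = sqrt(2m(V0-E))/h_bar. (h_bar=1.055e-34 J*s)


V0 - E = 5.85 eV = 9.3717e-19 J
kappa = sqrt(2 * m * (V0-E)) / h_bar
= sqrt(2 * 9.109e-31 * 9.3717e-19) / 1.055e-34
= 1.2385e+10 /m
2*kappa*L = 2 * 1.2385e+10 * 1.65e-9
= 40.8715
T = exp(-40.8715) = 1.777113e-18

1.777113e-18


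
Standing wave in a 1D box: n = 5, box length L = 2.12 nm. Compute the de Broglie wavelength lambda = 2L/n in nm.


lambda = 2L / n
= 2 * 2.12 / 5
= 4.24 / 5
= 0.848 nm

0.848


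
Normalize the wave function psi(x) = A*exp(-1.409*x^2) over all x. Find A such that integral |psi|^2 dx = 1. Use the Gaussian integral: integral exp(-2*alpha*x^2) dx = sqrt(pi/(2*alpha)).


integral |psi|^2 dx = A^2 * sqrt(pi/(2*alpha)) = 1
A^2 = sqrt(2*alpha/pi)
= sqrt(2 * 1.409 / pi)
= 0.947099
A = sqrt(0.947099)
= 0.9732

0.9732


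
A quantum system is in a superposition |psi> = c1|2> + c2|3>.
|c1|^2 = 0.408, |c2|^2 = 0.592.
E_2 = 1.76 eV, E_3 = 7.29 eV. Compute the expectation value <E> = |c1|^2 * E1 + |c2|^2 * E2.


<E> = |c1|^2 * E1 + |c2|^2 * E2
= 0.408 * 1.76 + 0.592 * 7.29
= 0.7181 + 4.3157
= 5.0338 eV

5.0338


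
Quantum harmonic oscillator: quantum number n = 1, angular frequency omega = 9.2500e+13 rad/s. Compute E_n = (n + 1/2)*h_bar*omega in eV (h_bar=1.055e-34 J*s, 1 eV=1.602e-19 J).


E = (n + 1/2) * h_bar * omega
= (1 + 0.5) * 1.055e-34 * 9.2500e+13
= 1.5 * 9.7588e-21
= 1.4638e-20 J
= 0.0914 eV

0.0914


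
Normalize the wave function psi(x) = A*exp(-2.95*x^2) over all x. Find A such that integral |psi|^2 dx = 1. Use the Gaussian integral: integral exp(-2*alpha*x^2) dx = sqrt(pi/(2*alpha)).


integral |psi|^2 dx = A^2 * sqrt(pi/(2*alpha)) = 1
A^2 = sqrt(2*alpha/pi)
= sqrt(2 * 2.95 / pi)
= 1.370412
A = sqrt(1.370412)
= 1.1706

1.1706


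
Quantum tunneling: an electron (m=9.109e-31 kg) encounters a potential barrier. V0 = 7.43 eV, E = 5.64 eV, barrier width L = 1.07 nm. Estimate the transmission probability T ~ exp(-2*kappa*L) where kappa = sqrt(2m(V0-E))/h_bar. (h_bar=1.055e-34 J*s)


V0 - E = 1.79 eV = 2.8676e-19 J
kappa = sqrt(2 * m * (V0-E)) / h_bar
= sqrt(2 * 9.109e-31 * 2.8676e-19) / 1.055e-34
= 6.8510e+09 /m
2*kappa*L = 2 * 6.8510e+09 * 1.07e-9
= 14.6612
T = exp(-14.6612) = 4.292625e-07

4.292625e-07


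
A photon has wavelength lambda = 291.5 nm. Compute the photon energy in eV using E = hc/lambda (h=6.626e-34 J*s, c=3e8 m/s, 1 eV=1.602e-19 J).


E = hc / lambda
= (6.626e-34)(3e8) / (291.5e-9)
= 1.9878e-25 / 2.9150e-07
= 6.8192e-19 J
Converting to eV: 6.8192e-19 / 1.602e-19
= 4.2567 eV

4.2567


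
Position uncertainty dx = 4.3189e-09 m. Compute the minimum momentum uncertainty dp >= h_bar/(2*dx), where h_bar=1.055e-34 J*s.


dp = h_bar / (2 * dx)
= 1.055e-34 / (2 * 4.3189e-09)
= 1.055e-34 / 8.6378e-09
= 1.2214e-26 kg*m/s

1.2214e-26


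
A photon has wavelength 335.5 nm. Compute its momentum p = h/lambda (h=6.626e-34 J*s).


p = h / lambda
= 6.626e-34 / (335.5e-9)
= 6.626e-34 / 3.3550e-07
= 1.9750e-27 kg*m/s

1.9750e-27


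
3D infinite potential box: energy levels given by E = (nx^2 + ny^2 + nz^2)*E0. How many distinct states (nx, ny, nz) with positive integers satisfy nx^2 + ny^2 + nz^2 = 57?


Enumerate all (nx, ny, nz) with nx^2 + ny^2 + nz^2 = 57:
(2,2,7)
(2,7,2)
(4,4,5)
(4,5,4)
(5,4,4)
(7,2,2)
Total degeneracy = 6

6


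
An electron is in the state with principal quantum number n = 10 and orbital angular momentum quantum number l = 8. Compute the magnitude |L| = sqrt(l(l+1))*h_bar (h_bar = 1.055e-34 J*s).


L = sqrt(l*(l+1)) * h_bar
= sqrt(8 * 9) * 1.055e-34
= sqrt(72) * 1.055e-34
= 8.4853 * 1.055e-34
= 8.9520e-34 J*s

8.9520e-34


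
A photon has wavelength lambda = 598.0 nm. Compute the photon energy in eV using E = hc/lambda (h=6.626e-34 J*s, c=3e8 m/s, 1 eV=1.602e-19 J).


E = hc / lambda
= (6.626e-34)(3e8) / (598.0e-9)
= 1.9878e-25 / 5.9800e-07
= 3.3241e-19 J
Converting to eV: 3.3241e-19 / 1.602e-19
= 2.075 eV

2.075


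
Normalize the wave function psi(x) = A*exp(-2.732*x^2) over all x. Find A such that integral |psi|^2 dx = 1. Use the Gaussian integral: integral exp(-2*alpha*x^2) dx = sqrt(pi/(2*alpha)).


integral |psi|^2 dx = A^2 * sqrt(pi/(2*alpha)) = 1
A^2 = sqrt(2*alpha/pi)
= sqrt(2 * 2.732 / pi)
= 1.318804
A = sqrt(1.318804)
= 1.1484

1.1484


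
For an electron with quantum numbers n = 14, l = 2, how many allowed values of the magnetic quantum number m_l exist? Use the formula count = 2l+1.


m_l ranges from -l to +l in integer steps
So m_l goes from -2 to +2
Count = 2l + 1 = 2*2 + 1
= 5

5


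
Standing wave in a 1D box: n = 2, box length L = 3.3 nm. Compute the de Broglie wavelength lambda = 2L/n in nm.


lambda = 2L / n
= 2 * 3.3 / 2
= 6.6 / 2
= 3.3 nm

3.3


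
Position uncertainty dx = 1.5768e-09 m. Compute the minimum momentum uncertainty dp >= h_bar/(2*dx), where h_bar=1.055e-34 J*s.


dp = h_bar / (2 * dx)
= 1.055e-34 / (2 * 1.5768e-09)
= 1.055e-34 / 3.1536e-09
= 3.3454e-26 kg*m/s

3.3454e-26


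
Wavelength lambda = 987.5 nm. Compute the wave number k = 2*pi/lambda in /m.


k = 2 * pi / lambda
= 6.2832 / (987.5e-9)
= 6.2832 / 9.8750e-07
= 6.3627e+06 /m

6.3627e+06


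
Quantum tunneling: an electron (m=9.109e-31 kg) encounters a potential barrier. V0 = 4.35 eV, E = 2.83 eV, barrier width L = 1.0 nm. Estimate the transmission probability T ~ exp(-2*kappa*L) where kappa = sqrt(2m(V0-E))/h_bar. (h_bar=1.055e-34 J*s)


V0 - E = 1.52 eV = 2.4350e-19 J
kappa = sqrt(2 * m * (V0-E)) / h_bar
= sqrt(2 * 9.109e-31 * 2.4350e-19) / 1.055e-34
= 6.3132e+09 /m
2*kappa*L = 2 * 6.3132e+09 * 1.0e-9
= 12.6264
T = exp(-12.6264) = 3.284026e-06

3.284026e-06


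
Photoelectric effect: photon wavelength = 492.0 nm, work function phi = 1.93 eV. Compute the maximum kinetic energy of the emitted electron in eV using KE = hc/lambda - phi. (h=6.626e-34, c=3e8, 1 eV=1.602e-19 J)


E_photon = hc / lambda
= (6.626e-34)(3e8) / (492.0e-9)
= 4.0402e-19 J
= 2.522 eV
KE = E_photon - phi
= 2.522 - 1.93
= 0.592 eV

0.592


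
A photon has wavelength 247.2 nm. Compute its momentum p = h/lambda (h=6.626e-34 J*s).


p = h / lambda
= 6.626e-34 / (247.2e-9)
= 6.626e-34 / 2.4720e-07
= 2.6804e-27 kg*m/s

2.6804e-27


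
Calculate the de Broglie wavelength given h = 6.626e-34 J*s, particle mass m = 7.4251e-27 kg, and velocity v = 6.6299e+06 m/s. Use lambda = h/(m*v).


lambda = h / (m * v)
= 6.626e-34 / (7.4251e-27 * 6.6299e+06)
= 6.626e-34 / 4.9228e-20
= 1.3460e-14 m

1.3460e-14


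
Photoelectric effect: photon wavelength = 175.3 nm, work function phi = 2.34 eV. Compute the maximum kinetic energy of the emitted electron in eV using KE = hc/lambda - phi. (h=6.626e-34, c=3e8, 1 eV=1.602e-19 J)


E_photon = hc / lambda
= (6.626e-34)(3e8) / (175.3e-9)
= 1.1339e-18 J
= 7.0783 eV
KE = E_photon - phi
= 7.0783 - 2.34
= 4.7383 eV

4.7383


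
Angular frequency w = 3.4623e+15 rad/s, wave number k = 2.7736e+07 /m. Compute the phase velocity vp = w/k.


vp = w / k
= 3.4623e+15 / 2.7736e+07
= 1.2483e+08 m/s

1.2483e+08


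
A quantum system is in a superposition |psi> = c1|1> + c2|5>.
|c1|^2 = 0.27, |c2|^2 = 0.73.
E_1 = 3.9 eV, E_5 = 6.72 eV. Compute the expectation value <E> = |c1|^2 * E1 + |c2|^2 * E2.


<E> = |c1|^2 * E1 + |c2|^2 * E2
= 0.27 * 3.9 + 0.73 * 6.72
= 1.053 + 4.9056
= 5.9586 eV

5.9586


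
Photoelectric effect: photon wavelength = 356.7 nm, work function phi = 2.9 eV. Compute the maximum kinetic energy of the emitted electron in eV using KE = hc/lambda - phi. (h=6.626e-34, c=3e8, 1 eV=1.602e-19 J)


E_photon = hc / lambda
= (6.626e-34)(3e8) / (356.7e-9)
= 5.5728e-19 J
= 3.4786 eV
KE = E_photon - phi
= 3.4786 - 2.9
= 0.5786 eV

0.5786


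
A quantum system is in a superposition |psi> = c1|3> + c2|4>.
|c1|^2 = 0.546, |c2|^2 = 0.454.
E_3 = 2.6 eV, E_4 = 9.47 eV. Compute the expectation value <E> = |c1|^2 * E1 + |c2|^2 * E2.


<E> = |c1|^2 * E1 + |c2|^2 * E2
= 0.546 * 2.6 + 0.454 * 9.47
= 1.4196 + 4.2994
= 5.719 eV

5.719


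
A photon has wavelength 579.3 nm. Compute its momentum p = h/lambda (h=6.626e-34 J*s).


p = h / lambda
= 6.626e-34 / (579.3e-9)
= 6.626e-34 / 5.7930e-07
= 1.1438e-27 kg*m/s

1.1438e-27


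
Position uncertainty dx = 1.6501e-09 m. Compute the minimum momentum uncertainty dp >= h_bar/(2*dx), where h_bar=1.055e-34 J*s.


dp = h_bar / (2 * dx)
= 1.055e-34 / (2 * 1.6501e-09)
= 1.055e-34 / 3.3002e-09
= 3.1968e-26 kg*m/s

3.1968e-26


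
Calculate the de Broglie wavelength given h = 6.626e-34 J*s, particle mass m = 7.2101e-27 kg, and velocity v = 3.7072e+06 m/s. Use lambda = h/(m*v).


lambda = h / (m * v)
= 6.626e-34 / (7.2101e-27 * 3.7072e+06)
= 6.626e-34 / 2.6729e-20
= 2.4789e-14 m

2.4789e-14


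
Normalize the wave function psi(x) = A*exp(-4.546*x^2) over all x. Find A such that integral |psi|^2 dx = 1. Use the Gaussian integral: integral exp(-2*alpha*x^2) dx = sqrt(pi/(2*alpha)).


integral |psi|^2 dx = A^2 * sqrt(pi/(2*alpha)) = 1
A^2 = sqrt(2*alpha/pi)
= sqrt(2 * 4.546 / pi)
= 1.701198
A = sqrt(1.701198)
= 1.3043

1.3043


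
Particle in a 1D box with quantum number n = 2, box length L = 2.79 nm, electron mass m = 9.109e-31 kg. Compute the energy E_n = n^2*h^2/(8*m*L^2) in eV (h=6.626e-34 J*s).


E = n^2 * h^2 / (8 * m * L^2)
= 2^2 * (6.626e-34)^2 / (8 * 9.109e-31 * (2.79e-9)^2)
= 4 * 4.3904e-67 / (8 * 9.109e-31 * 7.7841e-18)
= 3.0959e-20 J
= 0.1933 eV

0.1933


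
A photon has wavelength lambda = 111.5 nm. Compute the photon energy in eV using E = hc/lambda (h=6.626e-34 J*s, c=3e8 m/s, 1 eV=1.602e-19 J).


E = hc / lambda
= (6.626e-34)(3e8) / (111.5e-9)
= 1.9878e-25 / 1.1150e-07
= 1.7828e-18 J
Converting to eV: 1.7828e-18 / 1.602e-19
= 11.1285 eV

11.1285


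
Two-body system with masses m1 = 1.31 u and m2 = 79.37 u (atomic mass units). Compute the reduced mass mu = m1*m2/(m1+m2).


mu = m1 * m2 / (m1 + m2)
= 1.31 * 79.37 / (1.31 + 79.37)
= 103.9747 / 80.68
= 1.2887 u

1.2887


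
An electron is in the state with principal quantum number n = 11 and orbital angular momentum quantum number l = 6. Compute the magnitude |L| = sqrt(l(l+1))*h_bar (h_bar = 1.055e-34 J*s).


L = sqrt(l*(l+1)) * h_bar
= sqrt(6 * 7) * 1.055e-34
= sqrt(42) * 1.055e-34
= 6.4807 * 1.055e-34
= 6.8372e-34 J*s

6.8372e-34


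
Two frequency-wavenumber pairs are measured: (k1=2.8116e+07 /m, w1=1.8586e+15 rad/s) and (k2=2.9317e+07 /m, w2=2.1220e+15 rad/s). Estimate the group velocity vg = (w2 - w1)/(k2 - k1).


vg = (w2 - w1) / (k2 - k1)
= (2.1220e+15 - 1.8586e+15) / (2.9317e+07 - 2.8116e+07)
= 2.6340e+14 / 1.2010e+06
= 2.1932e+08 m/s

2.1932e+08


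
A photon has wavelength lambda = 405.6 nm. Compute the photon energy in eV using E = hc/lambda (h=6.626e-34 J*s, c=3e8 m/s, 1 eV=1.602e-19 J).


E = hc / lambda
= (6.626e-34)(3e8) / (405.6e-9)
= 1.9878e-25 / 4.0560e-07
= 4.9009e-19 J
Converting to eV: 4.9009e-19 / 1.602e-19
= 3.0592 eV

3.0592


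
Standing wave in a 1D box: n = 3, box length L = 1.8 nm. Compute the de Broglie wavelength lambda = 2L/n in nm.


lambda = 2L / n
= 2 * 1.8 / 3
= 3.6 / 3
= 1.2 nm

1.2


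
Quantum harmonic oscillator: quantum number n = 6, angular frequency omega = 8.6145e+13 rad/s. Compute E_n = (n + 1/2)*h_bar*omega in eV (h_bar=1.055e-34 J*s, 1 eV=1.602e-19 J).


E = (n + 1/2) * h_bar * omega
= (6 + 0.5) * 1.055e-34 * 8.6145e+13
= 6.5 * 9.0883e-21
= 5.9074e-20 J
= 0.3688 eV

0.3688


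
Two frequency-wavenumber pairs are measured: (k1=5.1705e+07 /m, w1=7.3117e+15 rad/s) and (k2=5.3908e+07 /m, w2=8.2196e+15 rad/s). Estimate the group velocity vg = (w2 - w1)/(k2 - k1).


vg = (w2 - w1) / (k2 - k1)
= (8.2196e+15 - 7.3117e+15) / (5.3908e+07 - 5.1705e+07)
= 9.0790e+14 / 2.2030e+06
= 4.1212e+08 m/s

4.1212e+08


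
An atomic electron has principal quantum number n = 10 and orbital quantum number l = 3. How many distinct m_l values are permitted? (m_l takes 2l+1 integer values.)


m_l ranges from -l to +l in integer steps
So m_l goes from -3 to +3
Count = 2l + 1 = 2*3 + 1
= 7

7


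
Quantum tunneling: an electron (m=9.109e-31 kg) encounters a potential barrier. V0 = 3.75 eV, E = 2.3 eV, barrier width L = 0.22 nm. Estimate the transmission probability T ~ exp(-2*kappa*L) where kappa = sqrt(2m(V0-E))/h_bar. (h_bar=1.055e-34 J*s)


V0 - E = 1.45 eV = 2.3229e-19 J
kappa = sqrt(2 * m * (V0-E)) / h_bar
= sqrt(2 * 9.109e-31 * 2.3229e-19) / 1.055e-34
= 6.1661e+09 /m
2*kappa*L = 2 * 6.1661e+09 * 0.22e-9
= 2.7131
T = exp(-2.7131) = 6.633085e-02

6.633085e-02


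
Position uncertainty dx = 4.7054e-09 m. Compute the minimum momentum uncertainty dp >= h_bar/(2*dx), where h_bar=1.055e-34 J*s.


dp = h_bar / (2 * dx)
= 1.055e-34 / (2 * 4.7054e-09)
= 1.055e-34 / 9.4108e-09
= 1.1211e-26 kg*m/s

1.1211e-26


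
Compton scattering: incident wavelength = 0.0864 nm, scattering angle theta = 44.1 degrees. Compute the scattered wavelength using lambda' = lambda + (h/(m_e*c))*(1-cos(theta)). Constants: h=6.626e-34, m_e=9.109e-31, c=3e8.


Compton wavelength: h/(m_e*c) = 2.4247e-12 m
d_lambda = 2.4247e-12 * (1 - cos(44.1 deg))
= 2.4247e-12 * 0.281874
= 6.8346e-13 m = 0.000683 nm
lambda' = 0.0864 + 0.000683
= 0.087083 nm

0.087083


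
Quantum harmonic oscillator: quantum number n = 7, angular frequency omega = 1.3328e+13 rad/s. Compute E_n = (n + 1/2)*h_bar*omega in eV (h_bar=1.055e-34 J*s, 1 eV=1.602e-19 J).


E = (n + 1/2) * h_bar * omega
= (7 + 0.5) * 1.055e-34 * 1.3328e+13
= 7.5 * 1.4061e-21
= 1.0546e-20 J
= 0.0658 eV

0.0658


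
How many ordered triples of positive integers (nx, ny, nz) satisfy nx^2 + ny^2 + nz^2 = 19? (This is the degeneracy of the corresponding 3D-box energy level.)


Enumerate all (nx, ny, nz) with nx^2 + ny^2 + nz^2 = 19:
(1,3,3)
(3,1,3)
(3,3,1)
Total degeneracy = 3

3


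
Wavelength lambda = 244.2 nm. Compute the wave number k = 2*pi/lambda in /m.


k = 2 * pi / lambda
= 6.2832 / (244.2e-9)
= 6.2832 / 2.4420e-07
= 2.5730e+07 /m

2.5730e+07


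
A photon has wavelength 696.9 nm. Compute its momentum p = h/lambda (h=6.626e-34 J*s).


p = h / lambda
= 6.626e-34 / (696.9e-9)
= 6.626e-34 / 6.9690e-07
= 9.5078e-28 kg*m/s

9.5078e-28


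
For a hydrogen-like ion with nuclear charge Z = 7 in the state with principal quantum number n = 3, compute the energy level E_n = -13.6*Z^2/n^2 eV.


E_n = -13.6 * Z^2 / n^2
= -13.6 * 7^2 / 3^2
= -13.6 * 49 / 9
= -74.0444 eV

-74.0444


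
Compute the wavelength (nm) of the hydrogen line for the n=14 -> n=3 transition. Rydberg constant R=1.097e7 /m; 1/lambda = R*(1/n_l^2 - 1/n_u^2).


1/lambda = R * (1/n_l^2 - 1/n_u^2)
= 1.097e7 * (1/3^2 - 1/14^2)
= 1.097e7 * (0.111111 - 0.005102)
= 1.097e7 * 0.106009
= 1.1629e+06 /m
lambda = 1 / 1.1629e+06 = 859.9047 nm

859.9047


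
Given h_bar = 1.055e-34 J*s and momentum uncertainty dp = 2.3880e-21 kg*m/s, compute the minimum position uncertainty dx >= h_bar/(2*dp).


dx = h_bar / (2 * dp)
= 1.055e-34 / (2 * 2.3880e-21)
= 1.055e-34 / 4.7760e-21
= 2.2090e-14 m

2.2090e-14


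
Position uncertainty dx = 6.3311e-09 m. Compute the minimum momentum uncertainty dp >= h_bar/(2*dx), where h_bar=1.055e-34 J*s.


dp = h_bar / (2 * dx)
= 1.055e-34 / (2 * 6.3311e-09)
= 1.055e-34 / 1.2662e-08
= 8.3319e-27 kg*m/s

8.3319e-27


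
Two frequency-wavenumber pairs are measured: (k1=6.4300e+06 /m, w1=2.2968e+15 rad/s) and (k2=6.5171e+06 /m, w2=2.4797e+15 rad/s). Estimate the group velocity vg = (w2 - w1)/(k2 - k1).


vg = (w2 - w1) / (k2 - k1)
= (2.4797e+15 - 2.2968e+15) / (6.5171e+06 - 6.4300e+06)
= 1.8290e+14 / 8.7100e+04
= 2.0999e+09 m/s

2.0999e+09


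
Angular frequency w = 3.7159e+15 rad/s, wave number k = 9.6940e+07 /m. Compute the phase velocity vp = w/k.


vp = w / k
= 3.7159e+15 / 9.6940e+07
= 3.8332e+07 m/s

3.8332e+07


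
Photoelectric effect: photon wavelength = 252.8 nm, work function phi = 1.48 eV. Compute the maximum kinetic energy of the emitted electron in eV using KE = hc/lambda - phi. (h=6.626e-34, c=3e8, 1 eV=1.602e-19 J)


E_photon = hc / lambda
= (6.626e-34)(3e8) / (252.8e-9)
= 7.8631e-19 J
= 4.9083 eV
KE = E_photon - phi
= 4.9083 - 1.48
= 3.4283 eV

3.4283


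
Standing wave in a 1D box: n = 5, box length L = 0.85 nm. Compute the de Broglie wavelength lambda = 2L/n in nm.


lambda = 2L / n
= 2 * 0.85 / 5
= 1.7 / 5
= 0.34 nm

0.34


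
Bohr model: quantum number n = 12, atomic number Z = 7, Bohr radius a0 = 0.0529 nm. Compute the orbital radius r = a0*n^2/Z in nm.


r = a0 * n^2 / Z
= 0.0529 * 12^2 / 7
= 0.0529 * 144 / 7
= 1.0882 nm

1.0882


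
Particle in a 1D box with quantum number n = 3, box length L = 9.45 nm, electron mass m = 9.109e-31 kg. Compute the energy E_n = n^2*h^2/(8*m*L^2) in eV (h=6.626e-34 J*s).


E = n^2 * h^2 / (8 * m * L^2)
= 3^2 * (6.626e-34)^2 / (8 * 9.109e-31 * (9.45e-9)^2)
= 9 * 4.3904e-67 / (8 * 9.109e-31 * 8.9303e-17)
= 6.0719e-21 J
= 0.0379 eV

0.0379


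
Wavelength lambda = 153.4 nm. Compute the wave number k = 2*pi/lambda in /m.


k = 2 * pi / lambda
= 6.2832 / (153.4e-9)
= 6.2832 / 1.5340e-07
= 4.0959e+07 /m

4.0959e+07


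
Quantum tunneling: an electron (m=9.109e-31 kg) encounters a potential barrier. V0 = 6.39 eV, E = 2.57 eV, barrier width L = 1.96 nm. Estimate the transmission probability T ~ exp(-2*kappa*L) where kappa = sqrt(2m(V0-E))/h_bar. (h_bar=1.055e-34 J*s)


V0 - E = 3.82 eV = 6.1196e-19 J
kappa = sqrt(2 * m * (V0-E)) / h_bar
= sqrt(2 * 9.109e-31 * 6.1196e-19) / 1.055e-34
= 1.0008e+10 /m
2*kappa*L = 2 * 1.0008e+10 * 1.96e-9
= 39.2326
T = exp(-39.2326) = 9.151790e-18

9.151790e-18


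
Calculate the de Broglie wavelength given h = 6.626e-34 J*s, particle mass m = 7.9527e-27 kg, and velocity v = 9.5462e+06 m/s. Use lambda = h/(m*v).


lambda = h / (m * v)
= 6.626e-34 / (7.9527e-27 * 9.5462e+06)
= 6.626e-34 / 7.5918e-20
= 8.7278e-15 m

8.7278e-15


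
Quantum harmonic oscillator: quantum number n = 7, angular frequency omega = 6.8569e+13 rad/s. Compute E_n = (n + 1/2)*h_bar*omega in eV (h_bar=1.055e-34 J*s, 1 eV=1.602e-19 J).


E = (n + 1/2) * h_bar * omega
= (7 + 0.5) * 1.055e-34 * 6.8569e+13
= 7.5 * 7.2340e-21
= 5.4255e-20 J
= 0.3387 eV

0.3387


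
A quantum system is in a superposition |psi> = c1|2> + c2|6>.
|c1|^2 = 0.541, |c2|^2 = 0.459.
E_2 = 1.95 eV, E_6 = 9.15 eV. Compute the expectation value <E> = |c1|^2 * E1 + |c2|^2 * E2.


<E> = |c1|^2 * E1 + |c2|^2 * E2
= 0.541 * 1.95 + 0.459 * 9.15
= 1.055 + 4.1999
= 5.2548 eV

5.2548


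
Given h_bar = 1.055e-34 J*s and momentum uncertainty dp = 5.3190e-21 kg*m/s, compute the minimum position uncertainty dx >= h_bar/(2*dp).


dx = h_bar / (2 * dp)
= 1.055e-34 / (2 * 5.3190e-21)
= 1.055e-34 / 1.0638e-20
= 9.9173e-15 m

9.9173e-15


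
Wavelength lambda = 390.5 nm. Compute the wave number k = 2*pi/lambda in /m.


k = 2 * pi / lambda
= 6.2832 / (390.5e-9)
= 6.2832 / 3.9050e-07
= 1.6090e+07 /m

1.6090e+07


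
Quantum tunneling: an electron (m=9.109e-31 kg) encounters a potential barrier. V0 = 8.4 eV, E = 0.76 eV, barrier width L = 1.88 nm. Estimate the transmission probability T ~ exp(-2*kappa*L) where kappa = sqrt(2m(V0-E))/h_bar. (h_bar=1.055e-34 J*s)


V0 - E = 7.64 eV = 1.2239e-18 J
kappa = sqrt(2 * m * (V0-E)) / h_bar
= sqrt(2 * 9.109e-31 * 1.2239e-18) / 1.055e-34
= 1.4154e+10 /m
2*kappa*L = 2 * 1.4154e+10 * 1.88e-9
= 53.2186
T = exp(-53.2186) = 7.716916e-24

7.716916e-24


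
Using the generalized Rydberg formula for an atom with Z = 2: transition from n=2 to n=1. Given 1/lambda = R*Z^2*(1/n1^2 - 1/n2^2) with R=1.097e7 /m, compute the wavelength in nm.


1/lambda = R * Z^2 * (1/n1^2 - 1/n2^2)
= 1.097e7 * 2^2 * (1/1^2 - 1/2^2)
= 1.097e7 * 4 * (1.0 - 0.25)
= 3.2910e+07 /m
lambda = 1 / 3.2910e+07
= 30.3859 nm

30.3859


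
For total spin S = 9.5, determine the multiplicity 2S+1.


Spin multiplicity = 2S + 1
= 2 * 9.5 + 1
= 19.0 + 1
= 20

20


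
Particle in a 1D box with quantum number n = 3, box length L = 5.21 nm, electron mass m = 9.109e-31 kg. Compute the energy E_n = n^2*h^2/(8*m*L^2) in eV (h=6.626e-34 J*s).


E = n^2 * h^2 / (8 * m * L^2)
= 3^2 * (6.626e-34)^2 / (8 * 9.109e-31 * (5.21e-9)^2)
= 9 * 4.3904e-67 / (8 * 9.109e-31 * 2.7144e-17)
= 1.9976e-20 J
= 0.1247 eV

0.1247


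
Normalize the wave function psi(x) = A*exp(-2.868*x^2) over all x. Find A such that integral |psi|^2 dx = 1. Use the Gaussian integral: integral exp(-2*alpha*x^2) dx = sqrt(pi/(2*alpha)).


integral |psi|^2 dx = A^2 * sqrt(pi/(2*alpha)) = 1
A^2 = sqrt(2*alpha/pi)
= sqrt(2 * 2.868 / pi)
= 1.351231
A = sqrt(1.351231)
= 1.1624

1.1624


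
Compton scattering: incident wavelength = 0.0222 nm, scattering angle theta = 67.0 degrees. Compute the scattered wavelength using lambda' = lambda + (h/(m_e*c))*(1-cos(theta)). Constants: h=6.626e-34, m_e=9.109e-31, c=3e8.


Compton wavelength: h/(m_e*c) = 2.4247e-12 m
d_lambda = 2.4247e-12 * (1 - cos(67.0 deg))
= 2.4247e-12 * 0.609269
= 1.4773e-12 m = 0.001477 nm
lambda' = 0.0222 + 0.001477
= 0.023677 nm

0.023677
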